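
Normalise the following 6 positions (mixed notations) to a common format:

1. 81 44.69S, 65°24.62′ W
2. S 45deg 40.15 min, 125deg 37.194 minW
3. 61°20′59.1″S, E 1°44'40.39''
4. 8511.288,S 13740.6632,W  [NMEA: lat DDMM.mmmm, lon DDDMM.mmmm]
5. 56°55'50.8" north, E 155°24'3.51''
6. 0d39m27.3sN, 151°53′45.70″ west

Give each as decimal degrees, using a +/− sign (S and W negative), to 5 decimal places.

1. -81.74483, -65.41033
2. -45.66917, -125.61990
3. -61.34975, 1.74455
4. -85.18813, -137.67772
5. 56.93078, 155.40098
6. 0.65758, -151.89603

Point 1:
  φ: 81 + 44.69/60 = 81.744833
  S → negative
  Lon: 65 + 24.62/60 = 65.410333
  hemisphere W, so the sign is −
Point 2:
  Lat: 40.15′ = 0.669167°; total 45.669167
  hemisphere S, so the sign is −
  λ: 37.194′ = 0.619900°; total 125.619900
  W → negative
Point 3:
  Lat: 20′ + 59.1″ = 20.98500′; 61 + 20.98500/60 = 61.349750
  S ⇒ negate
  λ: 1 + 44/60 + 40.39/3600 = 1.744553
  E ⇒ keep positive
Point 4:
  φ: degrees = first 2 digits = 85, minutes = 11.288; 85 + 11.288/60 = 85.188133
  hemisphere S, so the sign is −
  Longitude: degrees = first 3 digits = 137, minutes = 40.6632; 137 + 40.6632/60 = 137.677720
  hemisphere W, so the sign is −
Point 5:
  Lat: 55′ + 50.8″ = 55.84667′; 56 + 55.84667/60 = 56.930778
  N → positive
  λ: 155 + 24/60 + 3.51/3600 = 155.400975
  E ⇒ keep positive
Point 6:
  Latitude: 0° + 39/60 + 27.3/3600 = 0 + 0.650000 + 0.007583 = 0.657583
  N → positive
  λ: 151 + 53/60 + 45.7/3600 = 151.896028
  W ⇒ negate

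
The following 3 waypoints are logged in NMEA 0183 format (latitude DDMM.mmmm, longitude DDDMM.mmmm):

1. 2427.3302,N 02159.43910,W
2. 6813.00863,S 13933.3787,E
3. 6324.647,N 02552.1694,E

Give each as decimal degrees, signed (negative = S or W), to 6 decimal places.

Point 1:
  φ: split at 2 digits → 24° and 27.3302′; 24 + 27.3302/60 = 24.4555033
  N → positive
  Longitude: degrees = first 3 digits = 21, minutes = 59.4391; 21 + 59.4391/60 = 21.9906517
  hemisphere W, so the sign is −
Point 2:
  Lat: split at 2 digits → 68° and 13.00863′; 68 + 13.00863/60 = 68.2168105
  hemisphere S, so the sign is −
  Longitude: split at 3 digits → 139° and 33.3787′; 139 + 33.3787/60 = 139.5563117
  E → positive
Point 3:
  Latitude: split at 2 digits → 63° and 24.647′; 63 + 24.647/60 = 63.4107833
  N ⇒ keep positive
  Longitude: degrees = first 3 digits = 25, minutes = 52.1694; 25 + 52.1694/60 = 25.8694900
  E ⇒ keep positive

1. 24.455503, -21.990652
2. -68.216811, 139.556312
3. 63.410783, 25.869490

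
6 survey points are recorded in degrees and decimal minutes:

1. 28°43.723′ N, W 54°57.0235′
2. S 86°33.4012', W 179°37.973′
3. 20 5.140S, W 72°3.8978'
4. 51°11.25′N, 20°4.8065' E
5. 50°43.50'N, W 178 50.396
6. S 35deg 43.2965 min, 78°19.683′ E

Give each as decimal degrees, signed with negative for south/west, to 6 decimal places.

Point 1:
  Latitude: 43.723′ = 0.728717°; total 28.7287167
  N → positive
  Lon: 57.0235′ = 0.950392°; total 54.9503917
  hemisphere W, so the sign is −
Point 2:
  Latitude: 86 + 33.4012/60 = 86.5566867
  S → negative
  Longitude: 37.973′ = 0.632883°; total 179.6328833
  hemisphere W, so the sign is −
Point 3:
  Lat: 20 + 5.14/60 = 20.0856667
  S ⇒ negate
  Longitude: 3.8978′ = 0.064963°; total 72.0649633
  hemisphere W, so the sign is −
Point 4:
  φ: 11.25′ = 0.187500°; total 51.1875000
  N ⇒ keep positive
  λ: 4.8065′ = 0.080108°; total 20.0801083
  E → positive
Point 5:
  Lat: 50 + 43.5/60 = 50.7250000
  N ⇒ keep positive
  λ: 50.396′ = 0.839933°; total 178.8399333
  W → negative
Point 6:
  φ: 35 + 43.2965/60 = 35.7216083
  hemisphere S, so the sign is −
  Lon: 78 + 19.683/60 = 78.3280500
  E ⇒ keep positive

1. 28.728717, -54.950392
2. -86.556687, -179.632883
3. -20.085667, -72.064963
4. 51.187500, 20.080108
5. 50.725000, -178.839933
6. -35.721608, 78.328050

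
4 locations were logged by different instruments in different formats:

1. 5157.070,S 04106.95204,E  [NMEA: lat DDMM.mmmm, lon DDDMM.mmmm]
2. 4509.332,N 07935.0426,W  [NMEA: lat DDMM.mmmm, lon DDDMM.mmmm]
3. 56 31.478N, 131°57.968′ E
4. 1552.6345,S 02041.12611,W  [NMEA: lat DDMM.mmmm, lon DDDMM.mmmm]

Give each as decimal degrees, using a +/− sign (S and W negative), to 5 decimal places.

1. -51.95117, 41.11587
2. 45.15553, -79.58404
3. 56.52463, 131.96613
4. -15.87724, -20.68544

Point 1:
  Lat: split at 2 digits → 51° and 57.07′; 51 + 57.07/60 = 51.951167
  S ⇒ negate
  λ: split at 3 digits → 041° and 6.95204′; 41 + 6.95204/60 = 41.115867
  E ⇒ keep positive
Point 2:
  Lat: split at 2 digits → 45° and 9.332′; 45 + 9.332/60 = 45.155533
  N ⇒ keep positive
  Longitude: degrees = first 3 digits = 79, minutes = 35.0426; 79 + 35.0426/60 = 79.584043
  W ⇒ negate
Point 3:
  Latitude: 56 + 31.478/60 = 56.524633
  N → positive
  Lon: 57.968′ = 0.966133°; total 131.966133
  E → positive
Point 4:
  φ: degrees = first 2 digits = 15, minutes = 52.6345; 15 + 52.6345/60 = 15.877242
  hemisphere S, so the sign is −
  Longitude: split at 3 digits → 020° and 41.12611′; 20 + 41.12611/60 = 20.685435
  W ⇒ negate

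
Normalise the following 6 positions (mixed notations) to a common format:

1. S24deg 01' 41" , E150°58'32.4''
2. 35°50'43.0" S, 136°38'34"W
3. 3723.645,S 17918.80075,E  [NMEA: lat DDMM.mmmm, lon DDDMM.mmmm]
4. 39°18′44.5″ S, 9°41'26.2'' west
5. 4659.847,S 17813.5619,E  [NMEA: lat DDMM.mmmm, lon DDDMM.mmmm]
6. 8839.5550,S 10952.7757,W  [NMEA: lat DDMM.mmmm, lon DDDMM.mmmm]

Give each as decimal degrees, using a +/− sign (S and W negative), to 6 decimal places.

1. -24.028056, 150.975667
2. -35.845278, -136.642778
3. -37.394083, 179.313346
4. -39.312361, -9.690611
5. -46.997450, 178.226032
6. -88.659250, -109.879595

Point 1:
  φ: 1′ + 41″ = 1.68333′; 24 + 1.68333/60 = 24.0280556
  hemisphere S, so the sign is −
  Lon: 150 + 58/60 + 32.4/3600 = 150.9756667
  E → positive
Point 2:
  Lat: 35° + 50/60 + 43/3600 = 35 + 0.833333 + 0.011944 = 35.8452778
  S → negative
  Lon: 136 + 38/60 + 34/3600 = 136.6427778
  hemisphere W, so the sign is −
Point 3:
  Lat: degrees = first 2 digits = 37, minutes = 23.645; 37 + 23.645/60 = 37.3940833
  S ⇒ negate
  λ: split at 3 digits → 179° and 18.80075′; 179 + 18.80075/60 = 179.3133458
  E ⇒ keep positive
Point 4:
  Lat: 18′ + 44.5″ = 18.74167′; 39 + 18.74167/60 = 39.3123611
  hemisphere S, so the sign is −
  λ: 41′ + 26.2″ = 41.43667′; 9 + 41.43667/60 = 9.6906111
  W → negative
Point 5:
  Lat: degrees = first 2 digits = 46, minutes = 59.847; 46 + 59.847/60 = 46.9974500
  S → negative
  Lon: split at 3 digits → 178° and 13.5619′; 178 + 13.5619/60 = 178.2260317
  E ⇒ keep positive
Point 6:
  φ: degrees = first 2 digits = 88, minutes = 39.555; 88 + 39.555/60 = 88.6592500
  S → negative
  Longitude: split at 3 digits → 109° and 52.7757′; 109 + 52.7757/60 = 109.8795950
  hemisphere W, so the sign is −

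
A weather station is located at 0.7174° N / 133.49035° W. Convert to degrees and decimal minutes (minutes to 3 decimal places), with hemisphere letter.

Latitude: minutes = (0.717400 − 0) × 60 = 43.04400
λ: 133° + 0.490350 × 60 = 133° 29.42100′

0° 43.044′ N, 133° 29.421′ W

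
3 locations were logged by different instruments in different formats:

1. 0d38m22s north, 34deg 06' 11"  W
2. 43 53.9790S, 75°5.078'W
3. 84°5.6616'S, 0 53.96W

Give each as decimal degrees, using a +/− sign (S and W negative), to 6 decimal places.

Point 1:
  Latitude: 0 + 38/60 + 22/3600 = 0.6394444
  N → positive
  λ: 6′ + 11″ = 6.18333′; 34 + 6.18333/60 = 34.1030556
  hemisphere W, so the sign is −
Point 2:
  Latitude: 43 + 53.979/60 = 43.8996500
  S ⇒ negate
  Longitude: 75 + 5.078/60 = 75.0846333
  W → negative
Point 3:
  φ: 84 + 5.6616/60 = 84.0943600
  hemisphere S, so the sign is −
  λ: 0 + 53.96/60 = 0.8993333
  W → negative

1. 0.639444, -34.103056
2. -43.899650, -75.084633
3. -84.094360, -0.899333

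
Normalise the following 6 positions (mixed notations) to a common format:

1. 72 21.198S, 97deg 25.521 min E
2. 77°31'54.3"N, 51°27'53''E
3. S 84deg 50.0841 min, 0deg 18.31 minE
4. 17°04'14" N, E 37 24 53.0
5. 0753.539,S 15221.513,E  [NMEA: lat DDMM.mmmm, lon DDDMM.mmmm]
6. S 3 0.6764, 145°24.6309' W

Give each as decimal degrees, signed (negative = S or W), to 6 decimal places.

1. -72.353300, 97.425350
2. 77.531750, 51.464722
3. -84.834735, 0.305167
4. 17.070556, 37.414722
5. -7.892317, 152.358550
6. -3.011273, -145.410515

Point 1:
  φ: 72 + 21.198/60 = 72.3533000
  S → negative
  Longitude: 97 + 25.521/60 = 97.4253500
  E ⇒ keep positive
Point 2:
  Latitude: 77 + 31/60 + 54.3/3600 = 77.5317500
  N ⇒ keep positive
  λ: 51 + 27/60 + 53/3600 = 51.4647222
  E → positive
Point 3:
  Lat: 84 + 50.0841/60 = 84.8347350
  S ⇒ negate
  λ: 0 + 18.31/60 = 0.3051667
  E → positive
Point 4:
  Latitude: 17 + 4/60 + 14/3600 = 17.0705556
  N → positive
  Longitude: 37 + 24/60 + 53/3600 = 37.4147222
  E ⇒ keep positive
Point 5:
  φ: split at 2 digits → 07° and 53.539′; 7 + 53.539/60 = 7.8923167
  S → negative
  λ: degrees = first 3 digits = 152, minutes = 21.513; 152 + 21.513/60 = 152.3585500
  E ⇒ keep positive
Point 6:
  Latitude: 0.6764′ = 0.011273°; total 3.0112733
  S ⇒ negate
  Lon: 145 + 24.6309/60 = 145.4105150
  W → negative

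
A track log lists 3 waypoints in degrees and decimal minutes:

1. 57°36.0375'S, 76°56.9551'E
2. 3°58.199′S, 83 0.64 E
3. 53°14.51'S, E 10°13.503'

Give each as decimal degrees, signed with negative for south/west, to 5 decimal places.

1. -57.60063, 76.94925
2. -3.96998, 83.01067
3. -53.24183, 10.22505

Point 1:
  φ: 36.0375′ = 0.600625°; total 57.600625
  S ⇒ negate
  Lon: 76 + 56.9551/60 = 76.949252
  E → positive
Point 2:
  Lat: 3 + 58.199/60 = 3.969983
  hemisphere S, so the sign is −
  Longitude: 0.64′ = 0.010667°; total 83.010667
  E ⇒ keep positive
Point 3:
  φ: 53 + 14.51/60 = 53.241833
  hemisphere S, so the sign is −
  Lon: 10 + 13.503/60 = 10.225050
  E → positive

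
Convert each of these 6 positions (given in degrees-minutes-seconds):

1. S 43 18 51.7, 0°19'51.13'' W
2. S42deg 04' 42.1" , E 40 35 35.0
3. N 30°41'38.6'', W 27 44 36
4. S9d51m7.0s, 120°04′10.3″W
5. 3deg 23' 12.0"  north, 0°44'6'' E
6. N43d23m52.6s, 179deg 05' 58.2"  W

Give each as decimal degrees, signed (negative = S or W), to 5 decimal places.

Point 1:
  Latitude: 18′ + 51.7″ = 18.86167′; 43 + 18.86167/60 = 43.314361
  S → negative
  Lon: 0 + 19/60 + 51.13/3600 = 0.330869
  W ⇒ negate
Point 2:
  Lat: 42 + 4/60 + 42.1/3600 = 42.078361
  S → negative
  Lon: 35′ + 35″ = 35.58333′; 40 + 35.58333/60 = 40.593056
  E → positive
Point 3:
  Latitude: 30° + 41/60 + 38.6/3600 = 30 + 0.683333 + 0.010722 = 30.694056
  N → positive
  Lon: 27 + 44/60 + 36/3600 = 27.743333
  W → negative
Point 4:
  Lat: 9 + 51/60 + 7/3600 = 9.851944
  S ⇒ negate
  Lon: 4′ + 10.3″ = 4.17167′; 120 + 4.17167/60 = 120.069528
  W ⇒ negate
Point 5:
  φ: 23′ + 12″ = 23.20000′; 3 + 23.20000/60 = 3.386667
  N → positive
  λ: 0 + 44/60 + 6/3600 = 0.735000
  E ⇒ keep positive
Point 6:
  Lat: 23′ + 52.6″ = 23.87667′; 43 + 23.87667/60 = 43.397944
  N → positive
  Longitude: 5′ + 58.2″ = 5.97000′; 179 + 5.97000/60 = 179.099500
  W ⇒ negate

1. -43.31436, -0.33087
2. -42.07836, 40.59306
3. 30.69406, -27.74333
4. -9.85194, -120.06953
5. 3.38667, 0.73500
6. 43.39794, -179.09950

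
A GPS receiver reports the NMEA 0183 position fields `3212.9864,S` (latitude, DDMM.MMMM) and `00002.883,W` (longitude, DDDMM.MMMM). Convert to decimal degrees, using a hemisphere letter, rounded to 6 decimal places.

φ: degrees = first 2 digits = 32, minutes = 12.9864; 32 + 12.9864/60 = 32.2164400
Lon: split at 3 digits → 000° and 2.883′; 0 + 2.883/60 = 0.0480500

32.216440° S, 0.048050° W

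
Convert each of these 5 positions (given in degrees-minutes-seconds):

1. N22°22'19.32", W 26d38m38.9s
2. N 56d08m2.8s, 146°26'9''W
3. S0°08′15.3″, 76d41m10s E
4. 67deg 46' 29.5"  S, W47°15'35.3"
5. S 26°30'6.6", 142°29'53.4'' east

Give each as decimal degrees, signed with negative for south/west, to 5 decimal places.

1. 22.37203, -26.64414
2. 56.13411, -146.43583
3. -0.13758, 76.68611
4. -67.77486, -47.25981
5. -26.50183, 142.49817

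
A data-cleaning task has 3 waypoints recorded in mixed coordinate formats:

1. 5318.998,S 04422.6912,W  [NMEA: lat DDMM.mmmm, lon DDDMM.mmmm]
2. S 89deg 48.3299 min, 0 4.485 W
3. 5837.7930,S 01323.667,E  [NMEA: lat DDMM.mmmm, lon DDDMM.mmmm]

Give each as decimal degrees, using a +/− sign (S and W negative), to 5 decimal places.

1. -53.31663, -44.37819
2. -89.80550, -0.07475
3. -58.62988, 13.39445

Point 1:
  Latitude: degrees = first 2 digits = 53, minutes = 18.998; 53 + 18.998/60 = 53.316633
  S → negative
  Lon: degrees = first 3 digits = 44, minutes = 22.6912; 44 + 22.6912/60 = 44.378187
  hemisphere W, so the sign is −
Point 2:
  φ: 89 + 48.3299/60 = 89.805498
  S → negative
  λ: 0 + 4.485/60 = 0.074750
  W ⇒ negate
Point 3:
  Latitude: split at 2 digits → 58° and 37.793′; 58 + 37.793/60 = 58.629883
  hemisphere S, so the sign is −
  Lon: split at 3 digits → 013° and 23.667′; 13 + 23.667/60 = 13.394450
  E → positive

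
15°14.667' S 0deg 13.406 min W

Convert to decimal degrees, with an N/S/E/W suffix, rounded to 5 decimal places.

15.24445° S, 0.22343° W

Lat: 15 + 14.667/60 = 15.244450
Lon: 13.406′ = 0.223433°; total 0.223433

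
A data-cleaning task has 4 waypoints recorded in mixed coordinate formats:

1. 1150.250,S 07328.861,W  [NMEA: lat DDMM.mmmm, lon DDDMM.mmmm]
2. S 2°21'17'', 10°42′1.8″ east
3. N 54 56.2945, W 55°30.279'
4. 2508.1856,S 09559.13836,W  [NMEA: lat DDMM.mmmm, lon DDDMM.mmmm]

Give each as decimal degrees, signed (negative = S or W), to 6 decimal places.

Point 1:
  Latitude: split at 2 digits → 11° and 50.25′; 11 + 50.25/60 = 11.8375000
  hemisphere S, so the sign is −
  Longitude: degrees = first 3 digits = 73, minutes = 28.861; 73 + 28.861/60 = 73.4810167
  W ⇒ negate
Point 2:
  φ: 2° + 21/60 + 17/3600 = 2 + 0.350000 + 0.004722 = 2.3547222
  S ⇒ negate
  λ: 10 + 42/60 + 1.8/3600 = 10.7005000
  E → positive
Point 3:
  Lat: 54 + 56.2945/60 = 54.9382417
  N ⇒ keep positive
  Lon: 55 + 30.279/60 = 55.5046500
  W → negative
Point 4:
  Latitude: split at 2 digits → 25° and 8.1856′; 25 + 8.1856/60 = 25.1364267
  hemisphere S, so the sign is −
  λ: split at 3 digits → 095° and 59.13836′; 95 + 59.13836/60 = 95.9856393
  hemisphere W, so the sign is −

1. -11.837500, -73.481017
2. -2.354722, 10.700500
3. 54.938242, -55.504650
4. -25.136427, -95.985639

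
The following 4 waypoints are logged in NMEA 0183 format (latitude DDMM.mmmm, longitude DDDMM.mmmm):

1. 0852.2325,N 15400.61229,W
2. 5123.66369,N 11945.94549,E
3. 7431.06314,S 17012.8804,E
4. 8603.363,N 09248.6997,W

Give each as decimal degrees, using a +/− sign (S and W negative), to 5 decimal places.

1. 8.87054, -154.01020
2. 51.39439, 119.76576
3. -74.51772, 170.21467
4. 86.05605, -92.81166

Point 1:
  Latitude: degrees = first 2 digits = 8, minutes = 52.2325; 8 + 52.2325/60 = 8.870542
  N → positive
  Longitude: split at 3 digits → 154° and 0.61229′; 154 + 0.61229/60 = 154.010205
  W ⇒ negate
Point 2:
  φ: split at 2 digits → 51° and 23.66369′; 51 + 23.66369/60 = 51.394395
  N ⇒ keep positive
  Lon: degrees = first 3 digits = 119, minutes = 45.94549; 119 + 45.94549/60 = 119.765758
  E ⇒ keep positive
Point 3:
  φ: split at 2 digits → 74° and 31.06314′; 74 + 31.06314/60 = 74.517719
  S ⇒ negate
  λ: split at 3 digits → 170° and 12.8804′; 170 + 12.8804/60 = 170.214673
  E ⇒ keep positive
Point 4:
  Lat: degrees = first 2 digits = 86, minutes = 3.363; 86 + 3.363/60 = 86.056050
  N ⇒ keep positive
  Longitude: split at 3 digits → 092° and 48.6997′; 92 + 48.6997/60 = 92.811662
  W → negative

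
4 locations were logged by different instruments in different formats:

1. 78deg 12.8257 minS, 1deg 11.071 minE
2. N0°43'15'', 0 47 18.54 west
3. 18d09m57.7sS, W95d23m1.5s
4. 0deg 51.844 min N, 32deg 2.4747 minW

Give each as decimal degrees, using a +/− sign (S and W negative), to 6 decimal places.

Point 1:
  φ: 12.8257′ = 0.213762°; total 78.2137617
  S → negative
  Longitude: 1 + 11.071/60 = 1.1845167
  E ⇒ keep positive
Point 2:
  Latitude: 0° + 43/60 + 15/3600 = 0 + 0.716667 + 0.004167 = 0.7208333
  N ⇒ keep positive
  Lon: 0 + 47/60 + 18.54/3600 = 0.7884833
  hemisphere W, so the sign is −
Point 3:
  Latitude: 18 + 9/60 + 57.7/3600 = 18.1660278
  S → negative
  Lon: 23′ + 1.5″ = 23.02500′; 95 + 23.02500/60 = 95.3837500
  W ⇒ negate
Point 4:
  Lat: 0 + 51.844/60 = 0.8640667
  N ⇒ keep positive
  λ: 32 + 2.4747/60 = 32.0412450
  W → negative

1. -78.213762, 1.184517
2. 0.720833, -0.788483
3. -18.166028, -95.383750
4. 0.864067, -32.041245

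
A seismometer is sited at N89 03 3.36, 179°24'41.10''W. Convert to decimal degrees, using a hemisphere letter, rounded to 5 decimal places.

Lat: 3′ + 3.36″ = 3.05600′; 89 + 3.05600/60 = 89.050933
Lon: 179° + 24/60 + 41.1/3600 = 179 + 0.400000 + 0.011417 = 179.411417

89.05093° N, 179.41142° W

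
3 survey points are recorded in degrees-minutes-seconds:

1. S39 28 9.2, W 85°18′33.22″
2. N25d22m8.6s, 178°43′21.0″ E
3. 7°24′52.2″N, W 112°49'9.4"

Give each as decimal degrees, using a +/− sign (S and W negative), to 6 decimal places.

1. -39.469222, -85.309228
2. 25.369056, 178.722500
3. 7.414500, -112.819278

Point 1:
  Latitude: 39 + 28/60 + 9.2/3600 = 39.4692222
  S ⇒ negate
  Longitude: 85° + 18/60 + 33.22/3600 = 85 + 0.300000 + 0.009228 = 85.3092278
  W ⇒ negate
Point 2:
  Lat: 25° + 22/60 + 8.6/3600 = 25 + 0.366667 + 0.002389 = 25.3690556
  N → positive
  Lon: 178° + 43/60 + 21/3600 = 178 + 0.716667 + 0.005833 = 178.7225000
  E ⇒ keep positive
Point 3:
  φ: 7° + 24/60 + 52.2/3600 = 7 + 0.400000 + 0.014500 = 7.4145000
  N → positive
  λ: 49′ + 9.4″ = 49.15667′; 112 + 49.15667/60 = 112.8192778
  W → negative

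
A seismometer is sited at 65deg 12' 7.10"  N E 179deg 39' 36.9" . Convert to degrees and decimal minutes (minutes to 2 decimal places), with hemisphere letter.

Latitude: seconds/60 = 0.11833; minutes = 12 + 0.11833 = 12.1183
Longitude: 39 + 36.9/60 = 39.6150′

65° 12.12′ N, 179° 39.62′ E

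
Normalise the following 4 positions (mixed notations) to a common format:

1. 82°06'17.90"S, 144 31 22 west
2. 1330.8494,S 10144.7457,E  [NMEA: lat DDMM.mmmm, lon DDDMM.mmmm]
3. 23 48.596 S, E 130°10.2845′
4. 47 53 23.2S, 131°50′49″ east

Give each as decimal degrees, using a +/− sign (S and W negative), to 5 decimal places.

Point 1:
  φ: 82 + 6/60 + 17.9/3600 = 82.104972
  S ⇒ negate
  Lon: 31′ + 22″ = 31.36667′; 144 + 31.36667/60 = 144.522778
  W → negative
Point 2:
  Latitude: degrees = first 2 digits = 13, minutes = 30.8494; 13 + 30.8494/60 = 13.514157
  hemisphere S, so the sign is −
  Lon: degrees = first 3 digits = 101, minutes = 44.7457; 101 + 44.7457/60 = 101.745762
  E ⇒ keep positive
Point 3:
  Lat: 48.596′ = 0.809933°; total 23.809933
  S ⇒ negate
  Lon: 130 + 10.2845/60 = 130.171408
  E → positive
Point 4:
  Latitude: 53′ + 23.2″ = 53.38667′; 47 + 53.38667/60 = 47.889778
  hemisphere S, so the sign is −
  Longitude: 131 + 50/60 + 49/3600 = 131.846944
  E → positive

1. -82.10497, -144.52278
2. -13.51416, 101.74576
3. -23.80993, 130.17141
4. -47.88978, 131.84694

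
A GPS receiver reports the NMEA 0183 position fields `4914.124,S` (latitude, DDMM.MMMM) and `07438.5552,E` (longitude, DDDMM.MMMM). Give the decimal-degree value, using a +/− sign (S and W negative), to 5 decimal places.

Latitude: degrees = first 2 digits = 49, minutes = 14.124; 49 + 14.124/60 = 49.235400
hemisphere S, so the sign is −
Lon: degrees = first 3 digits = 74, minutes = 38.5552; 74 + 38.5552/60 = 74.642587
E ⇒ keep positive

-49.23540, 74.64259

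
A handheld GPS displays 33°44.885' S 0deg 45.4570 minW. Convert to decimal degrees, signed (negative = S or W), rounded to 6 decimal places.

-33.748083, -0.757617

Lat: 44.885′ = 0.748083°; total 33.7480833
hemisphere S, so the sign is −
λ: 0 + 45.457/60 = 0.7576167
W → negative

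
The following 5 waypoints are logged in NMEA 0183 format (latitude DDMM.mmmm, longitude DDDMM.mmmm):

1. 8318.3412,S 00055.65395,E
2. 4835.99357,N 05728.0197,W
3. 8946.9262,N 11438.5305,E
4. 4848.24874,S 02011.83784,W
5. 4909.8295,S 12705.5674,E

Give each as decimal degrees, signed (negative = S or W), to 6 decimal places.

Point 1:
  φ: split at 2 digits → 83° and 18.3412′; 83 + 18.3412/60 = 83.3056867
  hemisphere S, so the sign is −
  Lon: split at 3 digits → 000° and 55.65395′; 0 + 55.65395/60 = 0.9275658
  E ⇒ keep positive
Point 2:
  Lat: split at 2 digits → 48° and 35.99357′; 48 + 35.99357/60 = 48.5998928
  N ⇒ keep positive
  λ: degrees = first 3 digits = 57, minutes = 28.0197; 57 + 28.0197/60 = 57.4669950
  W ⇒ negate
Point 3:
  Latitude: degrees = first 2 digits = 89, minutes = 46.9262; 89 + 46.9262/60 = 89.7821033
  N → positive
  λ: degrees = first 3 digits = 114, minutes = 38.5305; 114 + 38.5305/60 = 114.6421750
  E → positive
Point 4:
  φ: split at 2 digits → 48° and 48.24874′; 48 + 48.24874/60 = 48.8041457
  S ⇒ negate
  λ: split at 3 digits → 020° and 11.83784′; 20 + 11.83784/60 = 20.1972973
  W ⇒ negate
Point 5:
  Latitude: split at 2 digits → 49° and 9.8295′; 49 + 9.8295/60 = 49.1638250
  S → negative
  Lon: degrees = first 3 digits = 127, minutes = 5.5674; 127 + 5.5674/60 = 127.0927900
  E → positive

1. -83.305687, 0.927566
2. 48.599893, -57.466995
3. 89.782103, 114.642175
4. -48.804146, -20.197297
5. -49.163825, 127.092790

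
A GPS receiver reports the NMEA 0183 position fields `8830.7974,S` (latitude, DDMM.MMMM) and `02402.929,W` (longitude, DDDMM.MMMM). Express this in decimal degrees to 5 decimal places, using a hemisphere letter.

88.51329° S, 24.04882° W

φ: degrees = first 2 digits = 88, minutes = 30.7974; 88 + 30.7974/60 = 88.513290
λ: split at 3 digits → 024° and 2.929′; 24 + 2.929/60 = 24.048817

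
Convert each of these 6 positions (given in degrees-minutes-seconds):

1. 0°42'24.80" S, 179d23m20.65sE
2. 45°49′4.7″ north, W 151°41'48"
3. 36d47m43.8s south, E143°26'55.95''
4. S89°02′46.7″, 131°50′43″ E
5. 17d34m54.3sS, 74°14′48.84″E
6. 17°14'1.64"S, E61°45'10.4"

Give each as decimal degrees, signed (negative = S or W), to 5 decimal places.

Point 1:
  φ: 0 + 42/60 + 24.8/3600 = 0.706889
  hemisphere S, so the sign is −
  Lon: 179° + 23/60 + 20.65/3600 = 179 + 0.383333 + 0.005736 = 179.389069
  E → positive
Point 2:
  Latitude: 45 + 49/60 + 4.7/3600 = 45.817972
  N → positive
  λ: 41′ + 48″ = 41.80000′; 151 + 41.80000/60 = 151.696667
  W ⇒ negate
Point 3:
  Lat: 47′ + 43.8″ = 47.73000′; 36 + 47.73000/60 = 36.795500
  S ⇒ negate
  λ: 143 + 26/60 + 55.95/3600 = 143.448875
  E ⇒ keep positive
Point 4:
  Lat: 89 + 2/60 + 46.7/3600 = 89.046306
  S → negative
  λ: 131 + 50/60 + 43/3600 = 131.845278
  E ⇒ keep positive
Point 5:
  Latitude: 17 + 34/60 + 54.3/3600 = 17.581750
  hemisphere S, so the sign is −
  Lon: 74 + 14/60 + 48.84/3600 = 74.246900
  E → positive
Point 6:
  Lat: 17° + 14/60 + 1.64/3600 = 17 + 0.233333 + 0.000456 = 17.233789
  hemisphere S, so the sign is −
  λ: 61 + 45/60 + 10.4/3600 = 61.752889
  E → positive

1. -0.70689, 179.38907
2. 45.81797, -151.69667
3. -36.79550, 143.44888
4. -89.04631, 131.84528
5. -17.58175, 74.24690
6. -17.23379, 61.75289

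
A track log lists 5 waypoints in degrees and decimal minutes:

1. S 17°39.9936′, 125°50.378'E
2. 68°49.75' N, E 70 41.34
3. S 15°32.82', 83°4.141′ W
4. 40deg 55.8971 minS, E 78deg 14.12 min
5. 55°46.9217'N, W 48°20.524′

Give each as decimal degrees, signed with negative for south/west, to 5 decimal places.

1. -17.66656, 125.83963
2. 68.82917, 70.68900
3. -15.54700, -83.06902
4. -40.93162, 78.23533
5. 55.78203, -48.34207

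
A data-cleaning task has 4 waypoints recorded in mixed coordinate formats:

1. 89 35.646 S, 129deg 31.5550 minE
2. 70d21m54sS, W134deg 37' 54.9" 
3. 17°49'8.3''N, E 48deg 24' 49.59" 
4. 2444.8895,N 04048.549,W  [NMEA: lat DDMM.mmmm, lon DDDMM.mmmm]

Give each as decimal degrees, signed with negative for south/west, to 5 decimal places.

Point 1:
  φ: 89 + 35.646/60 = 89.594100
  S → negative
  λ: 129 + 31.555/60 = 129.525917
  E ⇒ keep positive
Point 2:
  Lat: 70 + 21/60 + 54/3600 = 70.365000
  S ⇒ negate
  Lon: 134 + 37/60 + 54.9/3600 = 134.631917
  W → negative
Point 3:
  Latitude: 17 + 49/60 + 8.3/3600 = 17.818972
  N → positive
  λ: 24′ + 49.59″ = 24.82650′; 48 + 24.82650/60 = 48.413775
  E → positive
Point 4:
  Lat: degrees = first 2 digits = 24, minutes = 44.8895; 24 + 44.8895/60 = 24.748158
  N → positive
  λ: degrees = first 3 digits = 40, minutes = 48.549; 40 + 48.549/60 = 40.809150
  hemisphere W, so the sign is −

1. -89.59410, 129.52592
2. -70.36500, -134.63192
3. 17.81897, 48.41378
4. 24.74816, -40.80915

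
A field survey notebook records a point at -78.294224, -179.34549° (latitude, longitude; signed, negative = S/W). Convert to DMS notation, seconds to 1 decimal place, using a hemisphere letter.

Latitude is negative → S; |value| = 78.294224
φ: 0.294224 × 60 = 17.65344′ → 17′, remainder × 60 = 39.206″
Longitude is negative → W; |value| = 179.345490
Lon: 0.345490 × 60 = 20.72940′ → 20′, remainder × 60 = 43.764″

78°17′39.2″ S, 179°20′43.8″ W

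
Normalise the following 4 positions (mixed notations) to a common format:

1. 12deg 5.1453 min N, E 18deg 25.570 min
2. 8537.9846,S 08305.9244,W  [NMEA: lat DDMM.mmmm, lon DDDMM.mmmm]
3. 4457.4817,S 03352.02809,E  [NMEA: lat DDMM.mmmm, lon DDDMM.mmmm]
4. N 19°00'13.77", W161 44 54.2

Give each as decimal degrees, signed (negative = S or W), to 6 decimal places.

Point 1:
  Lat: 5.1453′ = 0.085755°; total 12.0857550
  N → positive
  Longitude: 18 + 25.57/60 = 18.4261667
  E ⇒ keep positive
Point 2:
  Lat: split at 2 digits → 85° and 37.9846′; 85 + 37.9846/60 = 85.6330767
  S → negative
  λ: degrees = first 3 digits = 83, minutes = 5.9244; 83 + 5.9244/60 = 83.0987400
  W → negative
Point 3:
  φ: degrees = first 2 digits = 44, minutes = 57.4817; 44 + 57.4817/60 = 44.9580283
  S ⇒ negate
  λ: degrees = first 3 digits = 33, minutes = 52.02809; 33 + 52.02809/60 = 33.8671348
  E → positive
Point 4:
  φ: 19° + 0/60 + 13.77/3600 = 19 + 0.000000 + 0.003825 = 19.0038250
  N → positive
  λ: 161° + 44/60 + 54.2/3600 = 161 + 0.733333 + 0.015056 = 161.7483889
  W ⇒ negate

1. 12.085755, 18.426167
2. -85.633077, -83.098740
3. -44.958028, 33.867135
4. 19.003825, -161.748389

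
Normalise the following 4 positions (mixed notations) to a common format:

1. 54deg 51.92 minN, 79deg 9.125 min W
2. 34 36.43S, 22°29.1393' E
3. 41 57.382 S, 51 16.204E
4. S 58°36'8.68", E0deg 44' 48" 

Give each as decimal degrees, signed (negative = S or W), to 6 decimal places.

1. 54.865333, -79.152083
2. -34.607167, 22.485655
3. -41.956367, 51.270067
4. -58.602411, 0.746667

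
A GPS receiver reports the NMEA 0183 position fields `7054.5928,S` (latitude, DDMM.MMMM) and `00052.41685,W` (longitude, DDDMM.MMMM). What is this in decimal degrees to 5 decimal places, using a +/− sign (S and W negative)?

Latitude: degrees = first 2 digits = 70, minutes = 54.5928; 70 + 54.5928/60 = 70.909880
S ⇒ negate
λ: split at 3 digits → 000° and 52.41685′; 0 + 52.41685/60 = 0.873614
W → negative

-70.90988, -0.87361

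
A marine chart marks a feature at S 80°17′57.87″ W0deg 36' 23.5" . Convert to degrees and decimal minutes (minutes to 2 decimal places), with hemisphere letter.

80° 17.96′ S, 0° 36.39′ W

φ: 17 + 57.87/60 = 17.9645′
Lon: 36 + 23.5/60 = 36.3917′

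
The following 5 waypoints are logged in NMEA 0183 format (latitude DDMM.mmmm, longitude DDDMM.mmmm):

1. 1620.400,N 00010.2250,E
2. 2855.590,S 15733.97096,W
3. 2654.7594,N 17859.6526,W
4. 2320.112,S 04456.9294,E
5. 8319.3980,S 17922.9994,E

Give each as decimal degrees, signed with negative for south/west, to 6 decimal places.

1. 16.340000, 0.170417
2. -28.926500, -157.566183
3. 26.912657, -178.994210
4. -23.335200, 44.948823
5. -83.323300, 179.383323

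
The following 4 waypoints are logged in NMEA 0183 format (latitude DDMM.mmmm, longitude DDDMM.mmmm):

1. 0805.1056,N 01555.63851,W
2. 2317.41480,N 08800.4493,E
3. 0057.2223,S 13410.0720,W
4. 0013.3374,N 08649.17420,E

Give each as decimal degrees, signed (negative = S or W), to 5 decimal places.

1. 8.08509, -15.92731
2. 23.29025, 88.00749
3. -0.95371, -134.16787
4. 0.22229, 86.81957

Point 1:
  φ: degrees = first 2 digits = 8, minutes = 5.1056; 8 + 5.1056/60 = 8.085093
  N → positive
  Longitude: split at 3 digits → 015° and 55.63851′; 15 + 55.63851/60 = 15.927309
  W → negative
Point 2:
  φ: split at 2 digits → 23° and 17.4148′; 23 + 17.4148/60 = 23.290247
  N → positive
  Longitude: split at 3 digits → 088° and 0.4493′; 88 + 0.4493/60 = 88.007488
  E → positive
Point 3:
  Lat: degrees = first 2 digits = 0, minutes = 57.2223; 0 + 57.2223/60 = 0.953705
  hemisphere S, so the sign is −
  Longitude: degrees = first 3 digits = 134, minutes = 10.072; 134 + 10.072/60 = 134.167867
  W → negative
Point 4:
  Latitude: degrees = first 2 digits = 0, minutes = 13.3374; 0 + 13.3374/60 = 0.222290
  N ⇒ keep positive
  Longitude: split at 3 digits → 086° and 49.1742′; 86 + 49.1742/60 = 86.819570
  E ⇒ keep positive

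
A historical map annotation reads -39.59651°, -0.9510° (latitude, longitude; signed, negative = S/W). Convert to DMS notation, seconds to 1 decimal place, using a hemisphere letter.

39°35′47.4″ S, 0°57′3.6″ W

Latitude is negative → S; |value| = 39.596510
φ: 0.596510 × 60 = 35.79060′ → 35′, remainder × 60 = 47.436″
Longitude is negative → W; |value| = 0.951000
λ: whole degrees 0; 57.06000′ → 57′ and 3.600″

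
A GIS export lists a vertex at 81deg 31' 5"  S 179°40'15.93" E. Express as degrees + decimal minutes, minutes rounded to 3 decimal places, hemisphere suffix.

φ: seconds/60 = 0.08333; minutes = 31 + 0.08333 = 31.08333
Lon: 40 + 15.93/60 = 40.26550′

81° 31.083′ S, 179° 40.266′ E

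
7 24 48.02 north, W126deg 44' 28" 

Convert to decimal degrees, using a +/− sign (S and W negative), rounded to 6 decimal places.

7.413339, -126.741111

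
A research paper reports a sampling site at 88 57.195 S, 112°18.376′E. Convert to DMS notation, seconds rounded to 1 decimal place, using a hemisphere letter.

88°57′11.7″ S, 112°18′22.6″ E

Lat: fractional minutes 0.19500 × 60 = 11.700″
Lon: fractional minutes 0.37600 × 60 = 22.560″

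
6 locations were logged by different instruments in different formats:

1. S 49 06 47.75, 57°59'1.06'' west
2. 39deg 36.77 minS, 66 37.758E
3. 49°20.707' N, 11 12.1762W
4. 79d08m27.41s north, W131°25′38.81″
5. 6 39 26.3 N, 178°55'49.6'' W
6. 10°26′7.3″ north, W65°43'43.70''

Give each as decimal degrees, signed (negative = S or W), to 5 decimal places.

Point 1:
  Lat: 49° + 6/60 + 47.75/3600 = 49 + 0.100000 + 0.013264 = 49.113264
  S → negative
  Longitude: 57 + 59/60 + 1.06/3600 = 57.983628
  hemisphere W, so the sign is −
Point 2:
  φ: 39 + 36.77/60 = 39.612833
  hemisphere S, so the sign is −
  Lon: 37.758′ = 0.629300°; total 66.629300
  E → positive
Point 3:
  Lat: 49 + 20.707/60 = 49.345117
  N → positive
  λ: 12.1762′ = 0.202937°; total 11.202937
  hemisphere W, so the sign is −
Point 4:
  Lat: 79 + 8/60 + 27.41/3600 = 79.140947
  N → positive
  Lon: 131° + 25/60 + 38.81/3600 = 131 + 0.416667 + 0.010781 = 131.427447
  W → negative
Point 5:
  Latitude: 6° + 39/60 + 26.3/3600 = 6 + 0.650000 + 0.007306 = 6.657306
  N → positive
  λ: 178° + 55/60 + 49.6/3600 = 178 + 0.916667 + 0.013778 = 178.930444
  W → negative
Point 6:
  Latitude: 10 + 26/60 + 7.3/3600 = 10.435361
  N ⇒ keep positive
  Lon: 43′ + 43.7″ = 43.72833′; 65 + 43.72833/60 = 65.728806
  hemisphere W, so the sign is −

1. -49.11326, -57.98363
2. -39.61283, 66.62930
3. 49.34512, -11.20294
4. 79.14095, -131.42745
5. 6.65731, -178.93044
6. 10.43536, -65.72881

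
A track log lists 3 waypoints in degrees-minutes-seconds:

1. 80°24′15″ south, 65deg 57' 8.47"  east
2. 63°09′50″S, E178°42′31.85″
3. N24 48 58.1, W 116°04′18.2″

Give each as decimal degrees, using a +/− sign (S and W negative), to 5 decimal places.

1. -80.40417, 65.95235
2. -63.16389, 178.70885
3. 24.81614, -116.07172

Point 1:
  Lat: 80 + 24/60 + 15/3600 = 80.404167
  S ⇒ negate
  Lon: 65° + 57/60 + 8.47/3600 = 65 + 0.950000 + 0.002353 = 65.952353
  E ⇒ keep positive
Point 2:
  φ: 63° + 9/60 + 50/3600 = 63 + 0.150000 + 0.013889 = 63.163889
  hemisphere S, so the sign is −
  Lon: 42′ + 31.85″ = 42.53083′; 178 + 42.53083/60 = 178.708847
  E ⇒ keep positive
Point 3:
  Lat: 48′ + 58.1″ = 48.96833′; 24 + 48.96833/60 = 24.816139
  N → positive
  Longitude: 4′ + 18.2″ = 4.30333′; 116 + 4.30333/60 = 116.071722
  W → negative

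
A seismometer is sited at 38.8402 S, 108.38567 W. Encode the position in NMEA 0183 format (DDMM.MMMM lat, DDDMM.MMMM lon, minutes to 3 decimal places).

φ: minutes = (38.840200 − 38) × 60 = 50.41200
Lon: fractional part 0.385670 → 23.14020 minutes

3850.412,S / 10823.140,W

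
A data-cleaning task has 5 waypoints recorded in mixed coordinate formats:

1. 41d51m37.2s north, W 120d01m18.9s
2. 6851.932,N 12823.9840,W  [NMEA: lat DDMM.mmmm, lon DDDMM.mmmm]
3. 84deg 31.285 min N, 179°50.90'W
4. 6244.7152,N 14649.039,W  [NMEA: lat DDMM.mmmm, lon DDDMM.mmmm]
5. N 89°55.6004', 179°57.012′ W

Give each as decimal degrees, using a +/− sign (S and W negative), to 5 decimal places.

1. 41.86033, -120.02192
2. 68.86553, -128.39973
3. 84.52142, -179.84833
4. 62.74525, -146.81732
5. 89.92667, -179.95020

Point 1:
  φ: 41 + 51/60 + 37.2/3600 = 41.860333
  N ⇒ keep positive
  Lon: 120° + 1/60 + 18.9/3600 = 120 + 0.016667 + 0.005250 = 120.021917
  W ⇒ negate
Point 2:
  Lat: split at 2 digits → 68° and 51.932′; 68 + 51.932/60 = 68.865533
  N ⇒ keep positive
  Longitude: split at 3 digits → 128° and 23.984′; 128 + 23.984/60 = 128.399733
  hemisphere W, so the sign is −
Point 3:
  Lat: 31.285′ = 0.521417°; total 84.521417
  N → positive
  λ: 50.9′ = 0.848333°; total 179.848333
  hemisphere W, so the sign is −
Point 4:
  φ: degrees = first 2 digits = 62, minutes = 44.7152; 62 + 44.7152/60 = 62.745253
  N → positive
  λ: split at 3 digits → 146° and 49.039′; 146 + 49.039/60 = 146.817317
  W → negative
Point 5:
  Lat: 89 + 55.6004/60 = 89.926673
  N ⇒ keep positive
  Lon: 57.012′ = 0.950200°; total 179.950200
  hemisphere W, so the sign is −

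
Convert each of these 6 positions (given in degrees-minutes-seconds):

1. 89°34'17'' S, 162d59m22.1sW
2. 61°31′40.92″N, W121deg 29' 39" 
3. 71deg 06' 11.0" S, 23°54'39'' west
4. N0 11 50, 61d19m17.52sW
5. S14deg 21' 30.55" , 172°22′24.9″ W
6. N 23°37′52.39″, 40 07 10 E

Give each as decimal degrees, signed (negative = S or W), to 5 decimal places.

Point 1:
  Latitude: 89° + 34/60 + 17/3600 = 89 + 0.566667 + 0.004722 = 89.571389
  S → negative
  Longitude: 162° + 59/60 + 22.1/3600 = 162 + 0.983333 + 0.006139 = 162.989472
  W → negative
Point 2:
  Lat: 61 + 31/60 + 40.92/3600 = 61.528033
  N → positive
  Longitude: 121 + 29/60 + 39/3600 = 121.494167
  W → negative
Point 3:
  Lat: 71° + 6/60 + 11/3600 = 71 + 0.100000 + 0.003056 = 71.103056
  S → negative
  Lon: 23° + 54/60 + 39/3600 = 23 + 0.900000 + 0.010833 = 23.910833
  W ⇒ negate
Point 4:
  φ: 0 + 11/60 + 50/3600 = 0.197222
  N ⇒ keep positive
  Longitude: 61° + 19/60 + 17.52/3600 = 61 + 0.316667 + 0.004867 = 61.321533
  W → negative
Point 5:
  Latitude: 14 + 21/60 + 30.55/3600 = 14.358486
  hemisphere S, so the sign is −
  λ: 22′ + 24.9″ = 22.41500′; 172 + 22.41500/60 = 172.373583
  W → negative
Point 6:
  φ: 23 + 37/60 + 52.39/3600 = 23.631219
  N ⇒ keep positive
  Longitude: 40 + 7/60 + 10/3600 = 40.119444
  E → positive

1. -89.57139, -162.98947
2. 61.52803, -121.49417
3. -71.10306, -23.91083
4. 0.19722, -61.32153
5. -14.35849, -172.37358
6. 23.63122, 40.11944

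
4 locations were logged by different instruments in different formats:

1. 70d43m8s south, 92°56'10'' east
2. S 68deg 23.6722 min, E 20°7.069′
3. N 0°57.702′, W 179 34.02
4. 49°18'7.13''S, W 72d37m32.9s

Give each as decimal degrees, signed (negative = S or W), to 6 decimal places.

Point 1:
  Latitude: 43′ + 8″ = 43.13333′; 70 + 43.13333/60 = 70.7188889
  hemisphere S, so the sign is −
  Lon: 92 + 56/60 + 10/3600 = 92.9361111
  E ⇒ keep positive
Point 2:
  Latitude: 23.6722′ = 0.394537°; total 68.3945367
  S → negative
  Longitude: 7.069′ = 0.117817°; total 20.1178167
  E → positive
Point 3:
  Lat: 57.702′ = 0.961700°; total 0.9617000
  N → positive
  Lon: 179 + 34.02/60 = 179.5670000
  W ⇒ negate
Point 4:
  Lat: 49 + 18/60 + 7.13/3600 = 49.3019806
  hemisphere S, so the sign is −
  Lon: 72 + 37/60 + 32.9/3600 = 72.6258056
  W ⇒ negate

1. -70.718889, 92.936111
2. -68.394537, 20.117817
3. 0.961700, -179.567000
4. -49.301981, -72.625806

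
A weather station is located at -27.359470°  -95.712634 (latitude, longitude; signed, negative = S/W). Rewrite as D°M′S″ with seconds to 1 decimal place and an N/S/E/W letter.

Latitude is negative → S; |value| = 27.359470
Latitude: 0.359470° → 21.56820′; 0.56820 × 60 = 34.092″
Longitude is negative → W; |value| = 95.712634
λ: 0.712634 × 60 = 42.75804′ → 42′, remainder × 60 = 45.482″

27°21′34.1″ S, 95°42′45.5″ W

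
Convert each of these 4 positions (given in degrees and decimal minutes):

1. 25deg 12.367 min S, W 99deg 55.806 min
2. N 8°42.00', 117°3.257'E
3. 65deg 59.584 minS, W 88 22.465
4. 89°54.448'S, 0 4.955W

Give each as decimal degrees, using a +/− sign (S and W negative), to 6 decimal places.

Point 1:
  Latitude: 25 + 12.367/60 = 25.2061167
  hemisphere S, so the sign is −
  Lon: 55.806′ = 0.930100°; total 99.9301000
  W → negative
Point 2:
  φ: 42′ = 0.700000°; total 8.7000000
  N ⇒ keep positive
  λ: 117 + 3.257/60 = 117.0542833
  E → positive
Point 3:
  φ: 59.584′ = 0.993067°; total 65.9930667
  S ⇒ negate
  Longitude: 88 + 22.465/60 = 88.3744167
  hemisphere W, so the sign is −
Point 4:
  φ: 54.448′ = 0.907467°; total 89.9074667
  hemisphere S, so the sign is −
  λ: 0 + 4.955/60 = 0.0825833
  W ⇒ negate

1. -25.206117, -99.930100
2. 8.700000, 117.054283
3. -65.993067, -88.374417
4. -89.907467, -0.082583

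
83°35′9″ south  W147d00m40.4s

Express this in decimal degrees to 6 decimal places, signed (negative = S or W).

-83.585833, -147.011222

φ: 83 + 35/60 + 9/3600 = 83.5858333
S → negative
λ: 147 + 0/60 + 40.4/3600 = 147.0112222
hemisphere W, so the sign is −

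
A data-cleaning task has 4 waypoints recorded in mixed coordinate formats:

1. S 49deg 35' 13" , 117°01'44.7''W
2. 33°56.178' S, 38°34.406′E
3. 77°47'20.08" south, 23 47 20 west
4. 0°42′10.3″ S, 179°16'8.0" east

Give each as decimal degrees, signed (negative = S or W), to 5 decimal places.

Point 1:
  φ: 49° + 35/60 + 13/3600 = 49 + 0.583333 + 0.003611 = 49.586944
  S → negative
  λ: 117° + 1/60 + 44.7/3600 = 117 + 0.016667 + 0.012417 = 117.029083
  W → negative
Point 2:
  φ: 33 + 56.178/60 = 33.936300
  hemisphere S, so the sign is −
  Longitude: 34.406′ = 0.573433°; total 38.573433
  E → positive
Point 3:
  Lat: 77° + 47/60 + 20.08/3600 = 77 + 0.783333 + 0.005578 = 77.788911
  hemisphere S, so the sign is −
  λ: 23 + 47/60 + 20/3600 = 23.788889
  W → negative
Point 4:
  Lat: 42′ + 10.3″ = 42.17167′; 0 + 42.17167/60 = 0.702861
  S ⇒ negate
  λ: 179 + 16/60 + 8/3600 = 179.268889
  E → positive

1. -49.58694, -117.02908
2. -33.93630, 38.57343
3. -77.78891, -23.78889
4. -0.70286, 179.26889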